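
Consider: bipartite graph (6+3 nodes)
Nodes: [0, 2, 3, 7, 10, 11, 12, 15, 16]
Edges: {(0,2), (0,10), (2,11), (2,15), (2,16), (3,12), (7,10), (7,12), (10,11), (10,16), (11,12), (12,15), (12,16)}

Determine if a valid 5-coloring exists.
Yes, G is 5-colorable

A valid 5-coloring: color 1: [2, 10, 12]; color 2: [0, 3, 7, 11, 15, 16].
(χ(G) = 2 ≤ 5.)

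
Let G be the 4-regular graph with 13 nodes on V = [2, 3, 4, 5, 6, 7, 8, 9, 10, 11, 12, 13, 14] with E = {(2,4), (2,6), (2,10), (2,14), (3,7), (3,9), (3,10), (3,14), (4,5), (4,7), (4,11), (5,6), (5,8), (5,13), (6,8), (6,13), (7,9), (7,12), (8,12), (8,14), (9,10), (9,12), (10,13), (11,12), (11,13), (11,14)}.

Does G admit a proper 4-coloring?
A valid 4-coloring: color 1: [2, 8, 9, 11]; color 2: [5, 7, 10, 14]; color 3: [3, 4, 12, 13]; color 4: [6].
(χ(G) = 4 ≤ 4.)

Yes, G is 4-colorable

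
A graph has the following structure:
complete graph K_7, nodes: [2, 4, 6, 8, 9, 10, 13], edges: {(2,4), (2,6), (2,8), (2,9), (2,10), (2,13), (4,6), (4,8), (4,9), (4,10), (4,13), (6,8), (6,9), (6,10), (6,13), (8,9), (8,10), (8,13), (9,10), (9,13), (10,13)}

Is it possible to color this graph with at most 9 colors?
Yes, G is 9-colorable

A valid 9-coloring: color 1: [2]; color 2: [9]; color 3: [4]; color 4: [13]; color 5: [6]; color 6: [10]; color 7: [8].
(χ(G) = 7 ≤ 9.)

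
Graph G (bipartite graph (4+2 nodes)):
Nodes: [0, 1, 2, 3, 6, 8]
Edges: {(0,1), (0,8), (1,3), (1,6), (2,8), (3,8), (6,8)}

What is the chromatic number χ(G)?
Clique number ω(G) = 2 (lower bound: χ ≥ ω).
The graph is bipartite (no odd cycle), so 2 colors suffice: χ(G) = 2.
A valid 2-coloring: color 1: [1, 8]; color 2: [0, 2, 3, 6].

χ(G) = 2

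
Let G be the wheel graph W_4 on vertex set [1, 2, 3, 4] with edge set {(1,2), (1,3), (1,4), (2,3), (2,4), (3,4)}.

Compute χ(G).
Clique number ω(G) = 4 (lower bound: χ ≥ ω).
The clique on [1, 2, 3, 4] has size 4, forcing χ ≥ 4, and the coloring below uses 4 colors, so χ(G) = 4.
A valid 4-coloring: color 1: [1]; color 2: [2]; color 3: [4]; color 4: [3].

χ(G) = 4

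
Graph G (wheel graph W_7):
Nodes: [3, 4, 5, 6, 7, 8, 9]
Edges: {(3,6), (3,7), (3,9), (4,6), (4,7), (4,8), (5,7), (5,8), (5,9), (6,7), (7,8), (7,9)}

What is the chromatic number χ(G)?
χ(G) = 3

Clique number ω(G) = 3 (lower bound: χ ≥ ω).
The clique on [4, 7, 8] has size 3, forcing χ ≥ 3, and the coloring below uses 3 colors, so χ(G) = 3.
A valid 3-coloring: color 1: [7]; color 2: [3, 4, 5]; color 3: [6, 8, 9].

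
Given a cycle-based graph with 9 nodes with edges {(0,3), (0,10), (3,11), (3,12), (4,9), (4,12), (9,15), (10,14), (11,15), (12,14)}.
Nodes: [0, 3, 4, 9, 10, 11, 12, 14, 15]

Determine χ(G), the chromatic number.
χ(G) = 3

Clique number ω(G) = 2 (lower bound: χ ≥ ω).
Odd cycle [3, 0, 10, 14, 12] needs 3 colors (χ ≥ 3).
The coloring below uses 3 colors, so χ(G) = 3.
A valid 3-coloring: color 1: [0, 9, 11, 12]; color 2: [3, 4, 14, 15]; color 3: [10].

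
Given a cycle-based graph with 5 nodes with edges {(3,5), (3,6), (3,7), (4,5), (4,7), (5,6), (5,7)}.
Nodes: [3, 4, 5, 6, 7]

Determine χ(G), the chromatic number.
Clique number ω(G) = 3 (lower bound: χ ≥ ω).
The clique on [3, 5, 6] has size 3, forcing χ ≥ 3, and the coloring below uses 3 colors, so χ(G) = 3.
A valid 3-coloring: color 1: [5]; color 2: [6, 7]; color 3: [3, 4].

χ(G) = 3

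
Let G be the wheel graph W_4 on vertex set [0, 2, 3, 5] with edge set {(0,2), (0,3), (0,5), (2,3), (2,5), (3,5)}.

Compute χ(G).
χ(G) = 4

Clique number ω(G) = 4 (lower bound: χ ≥ ω).
The clique on [0, 2, 3, 5] has size 4, forcing χ ≥ 4, and the coloring below uses 4 colors, so χ(G) = 4.
A valid 4-coloring: color 1: [3]; color 2: [2]; color 3: [0]; color 4: [5].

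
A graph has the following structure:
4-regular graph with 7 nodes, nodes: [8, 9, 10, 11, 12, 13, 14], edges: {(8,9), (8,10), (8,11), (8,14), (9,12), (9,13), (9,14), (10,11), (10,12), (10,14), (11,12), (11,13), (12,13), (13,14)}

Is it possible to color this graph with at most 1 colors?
No, G is not 1-colorable

The clique on vertices [8, 9, 14] has size 3 > 1, so it alone needs 3 colors.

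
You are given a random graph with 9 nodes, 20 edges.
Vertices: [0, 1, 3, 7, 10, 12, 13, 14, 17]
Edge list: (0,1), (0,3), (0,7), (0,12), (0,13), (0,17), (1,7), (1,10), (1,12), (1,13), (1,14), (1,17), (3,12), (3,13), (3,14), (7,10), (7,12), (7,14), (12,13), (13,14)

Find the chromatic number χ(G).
χ(G) = 4

Clique number ω(G) = 4 (lower bound: χ ≥ ω).
The clique on [0, 1, 12, 13] has size 4, forcing χ ≥ 4, and the coloring below uses 4 colors, so χ(G) = 4.
A valid 4-coloring: color 1: [1, 3]; color 2: [0, 10, 14]; color 3: [12, 17]; color 4: [7, 13].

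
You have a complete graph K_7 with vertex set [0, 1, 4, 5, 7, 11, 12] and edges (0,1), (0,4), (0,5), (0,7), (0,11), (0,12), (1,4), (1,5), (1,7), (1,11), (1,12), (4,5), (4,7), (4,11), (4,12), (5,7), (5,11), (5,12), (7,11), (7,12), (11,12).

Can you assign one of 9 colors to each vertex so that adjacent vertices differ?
A valid 9-coloring: color 1: [5]; color 2: [7]; color 3: [0]; color 4: [12]; color 5: [11]; color 6: [4]; color 7: [1].
(χ(G) = 7 ≤ 9.)

Yes, G is 9-colorable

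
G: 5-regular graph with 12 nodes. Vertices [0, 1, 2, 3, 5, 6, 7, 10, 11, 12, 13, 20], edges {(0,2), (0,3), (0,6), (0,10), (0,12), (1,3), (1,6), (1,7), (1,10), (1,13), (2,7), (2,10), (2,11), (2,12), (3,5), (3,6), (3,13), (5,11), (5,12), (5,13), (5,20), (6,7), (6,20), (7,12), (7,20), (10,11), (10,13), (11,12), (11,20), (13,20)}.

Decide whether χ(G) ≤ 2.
No, G is not 2-colorable

The clique on vertices [0, 2, 10] has size 3 > 2, so it alone needs 3 colors.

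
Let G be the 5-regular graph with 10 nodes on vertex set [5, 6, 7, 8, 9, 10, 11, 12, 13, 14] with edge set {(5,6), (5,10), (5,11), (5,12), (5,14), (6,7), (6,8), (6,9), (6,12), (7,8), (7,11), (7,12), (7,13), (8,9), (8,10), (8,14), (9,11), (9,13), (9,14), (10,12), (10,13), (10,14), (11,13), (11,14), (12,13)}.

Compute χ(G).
χ(G) = 4

Clique number ω(G) = 3 (lower bound: χ ≥ ω).
Odd cycle [13, 10, 5, 6, 7] needs 3 colors (χ ≥ 3).
Vertex 12 is adjacent to every vertex of [5, 6, 7, 10, 13], which already need 3 colors among themselves, so 12 needs a new color (χ ≥ 4).
The coloring below uses 4 colors, so χ(G) = 4.
A valid 4-coloring: color 1: [8, 11, 12]; color 2: [6, 13, 14]; color 3: [5, 7, 9]; color 4: [10].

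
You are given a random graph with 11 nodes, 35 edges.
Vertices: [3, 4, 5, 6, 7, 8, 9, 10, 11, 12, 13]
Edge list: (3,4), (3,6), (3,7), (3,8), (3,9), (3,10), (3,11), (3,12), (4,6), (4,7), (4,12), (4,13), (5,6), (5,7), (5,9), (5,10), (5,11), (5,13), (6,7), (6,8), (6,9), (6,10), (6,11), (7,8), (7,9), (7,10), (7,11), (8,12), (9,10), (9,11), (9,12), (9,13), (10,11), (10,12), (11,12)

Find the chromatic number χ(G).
Clique number ω(G) = 6 (lower bound: χ ≥ ω).
The clique on [3, 6, 7, 9, 10, 11] has size 6, forcing χ ≥ 6, and the coloring below uses 6 colors, so χ(G) = 6.
A valid 6-coloring: color 1: [4, 8, 9]; color 2: [7, 12, 13]; color 3: [6]; color 4: [3, 5]; color 5: [10]; color 6: [11].

χ(G) = 6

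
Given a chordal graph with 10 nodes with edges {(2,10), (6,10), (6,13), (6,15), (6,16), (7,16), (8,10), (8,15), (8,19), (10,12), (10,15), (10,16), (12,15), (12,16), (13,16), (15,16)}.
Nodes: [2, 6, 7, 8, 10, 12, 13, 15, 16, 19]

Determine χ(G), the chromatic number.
Clique number ω(G) = 4 (lower bound: χ ≥ ω).
The clique on [10, 12, 15, 16] has size 4, forcing χ ≥ 4, and the coloring below uses 4 colors, so χ(G) = 4.
A valid 4-coloring: color 1: [7, 10, 13, 19]; color 2: [2, 8, 16]; color 3: [15]; color 4: [6, 12].

χ(G) = 4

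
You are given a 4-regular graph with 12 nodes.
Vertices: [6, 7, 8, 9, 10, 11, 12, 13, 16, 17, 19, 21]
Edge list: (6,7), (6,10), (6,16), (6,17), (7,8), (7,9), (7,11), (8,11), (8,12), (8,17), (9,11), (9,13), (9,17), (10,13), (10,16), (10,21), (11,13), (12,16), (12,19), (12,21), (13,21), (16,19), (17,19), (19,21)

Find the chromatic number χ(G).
χ(G) = 4

Clique number ω(G) = 3 (lower bound: χ ≥ ω).
Suppose a proper 3-coloring c exists. The clique [6, 10, 16] takes 3 distinct colors; by symmetry let c(6) = 1, c(10) = 2, c(16) = 3.
- Vertex 7: neighbors [6] already have colors [1]; try each remaining color.
- Case c(7) = 2:
  - Vertex 8: neighbors [7] already have colors [2]; try each remaining color.
  - Case c(8) = 1:
    - Vertex 11: neighbors [8, 7] already have colors [1, 2] ⇒ c(11) = 3.
    - Vertex 9: neighbors [7, 11] already have colors [2, 3] ⇒ c(9) = 1.
    - Vertex 13: neighbors [9, 10, 11] already have colors [1, 2, 3] — all 3 colors blocked. Contradiction.
  - Case c(8) = 3:
    - Vertex 11: neighbors [7, 8] already have colors [2, 3] ⇒ c(11) = 1.
    - Vertex 9: neighbors [11, 7] already have colors [1, 2] ⇒ c(9) = 3.
    - Vertex 13: neighbors [11, 10, 9] already have colors [1, 2, 3] — all 3 colors blocked. Contradiction.
- Case c(7) = 3:
  - Vertex 8: neighbors [7] already have colors [3]; try each remaining color.
  - Case c(8) = 1:
    - Vertex 11: neighbors [8, 7] already have colors [1, 3] ⇒ c(11) = 2.
    - Vertex 9: neighbors [11, 7] already have colors [2, 3] ⇒ c(9) = 1.
    - Vertex 12: neighbors [8, 16] already have colors [1, 3] ⇒ c(12) = 2.
    - Vertex 19: neighbors [12, 16] already have colors [2, 3] ⇒ c(19) = 1.
    - Vertex 13: neighbors [9, 10] already have colors [1, 2] ⇒ c(13) = 3.
    - Vertex 21: neighbors [19, 10, 13] already have colors [1, 2, 3] — all 3 colors blocked. Contradiction.
  - Case c(8) = 2:
    - Vertex 11: neighbors [8, 7] already have colors [2, 3] ⇒ c(11) = 1.
    - Vertex 9: neighbors [11, 7] already have colors [1, 3] ⇒ c(9) = 2.
    - Vertex 12: neighbors [8, 16] already have colors [2, 3] ⇒ c(12) = 1.
    - Vertex 19: neighbors [12, 16] already have colors [1, 3] ⇒ c(19) = 2.
    - Vertex 13: neighbors [11, 9] already have colors [1, 2] ⇒ c(13) = 3.
    - Vertex 21: neighbors [12, 10, 13] already have colors [1, 2, 3] — all 3 colors blocked. Contradiction.
Every case ends in a contradiction, so G has no proper 3-coloring (χ ≥ 4).
The coloring below uses 4 colors, so χ(G) = 4.
A valid 4-coloring: color 1: [7, 13, 16, 17]; color 2: [8, 9, 10, 19]; color 3: [6, 11, 21]; color 4: [12].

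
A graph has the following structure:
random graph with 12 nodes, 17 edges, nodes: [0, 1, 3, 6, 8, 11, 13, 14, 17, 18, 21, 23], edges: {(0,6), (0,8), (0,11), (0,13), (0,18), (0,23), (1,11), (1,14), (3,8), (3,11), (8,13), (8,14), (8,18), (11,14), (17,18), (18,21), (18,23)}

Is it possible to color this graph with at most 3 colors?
Yes, G is 3-colorable

A valid 3-coloring: color 1: [0, 1, 3, 17, 21]; color 2: [6, 8, 11, 23]; color 3: [13, 14, 18].
(χ(G) = 3 ≤ 3.)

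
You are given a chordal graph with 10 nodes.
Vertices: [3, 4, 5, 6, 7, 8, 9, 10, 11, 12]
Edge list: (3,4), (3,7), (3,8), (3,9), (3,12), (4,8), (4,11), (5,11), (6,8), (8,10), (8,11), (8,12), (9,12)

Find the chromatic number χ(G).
χ(G) = 3

Clique number ω(G) = 3 (lower bound: χ ≥ ω).
The clique on [4, 8, 11] has size 3, forcing χ ≥ 3, and the coloring below uses 3 colors, so χ(G) = 3.
A valid 3-coloring: color 1: [5, 7, 8, 9]; color 2: [3, 6, 10, 11]; color 3: [4, 12].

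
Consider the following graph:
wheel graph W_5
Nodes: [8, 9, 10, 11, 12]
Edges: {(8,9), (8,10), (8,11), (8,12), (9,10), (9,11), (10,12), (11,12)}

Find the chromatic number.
χ(G) = 3

Clique number ω(G) = 3 (lower bound: χ ≥ ω).
The clique on [8, 9, 10] has size 3, forcing χ ≥ 3, and the coloring below uses 3 colors, so χ(G) = 3.
A valid 3-coloring: color 1: [8]; color 2: [10, 11]; color 3: [9, 12].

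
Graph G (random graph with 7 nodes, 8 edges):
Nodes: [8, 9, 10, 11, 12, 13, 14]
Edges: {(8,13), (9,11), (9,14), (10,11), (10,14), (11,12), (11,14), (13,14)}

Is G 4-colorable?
A valid 4-coloring: color 1: [11, 13]; color 2: [8, 12, 14]; color 3: [9, 10].
(χ(G) = 3 ≤ 4.)

Yes, G is 4-colorable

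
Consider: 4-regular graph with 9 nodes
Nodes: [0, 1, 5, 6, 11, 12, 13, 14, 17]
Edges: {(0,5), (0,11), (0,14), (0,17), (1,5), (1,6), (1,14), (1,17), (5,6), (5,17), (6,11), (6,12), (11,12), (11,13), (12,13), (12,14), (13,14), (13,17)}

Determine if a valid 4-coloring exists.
Yes, G is 4-colorable

A valid 4-coloring: color 1: [0, 6, 13]; color 2: [1, 12]; color 3: [5, 11, 14]; color 4: [17].
(χ(G) = 4 ≤ 4.)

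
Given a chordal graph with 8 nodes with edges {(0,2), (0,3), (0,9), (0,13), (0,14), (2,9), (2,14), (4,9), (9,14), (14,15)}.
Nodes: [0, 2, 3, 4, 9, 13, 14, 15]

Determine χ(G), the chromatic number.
Clique number ω(G) = 4 (lower bound: χ ≥ ω).
The clique on [0, 2, 9, 14] has size 4, forcing χ ≥ 4, and the coloring below uses 4 colors, so χ(G) = 4.
A valid 4-coloring: color 1: [0, 4, 15]; color 2: [3, 9, 13]; color 3: [14]; color 4: [2].

χ(G) = 4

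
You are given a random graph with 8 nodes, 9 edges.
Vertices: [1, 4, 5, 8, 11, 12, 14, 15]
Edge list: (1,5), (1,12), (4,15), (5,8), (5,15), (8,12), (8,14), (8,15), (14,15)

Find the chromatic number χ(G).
Clique number ω(G) = 3 (lower bound: χ ≥ ω).
The clique on [5, 8, 15] has size 3, forcing χ ≥ 3, and the coloring below uses 3 colors, so χ(G) = 3.
A valid 3-coloring: color 1: [11, 12, 15]; color 2: [1, 4, 8]; color 3: [5, 14].

χ(G) = 3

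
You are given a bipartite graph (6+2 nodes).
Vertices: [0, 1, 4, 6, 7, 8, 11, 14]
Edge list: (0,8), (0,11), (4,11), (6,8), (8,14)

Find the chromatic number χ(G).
χ(G) = 2

Clique number ω(G) = 2 (lower bound: χ ≥ ω).
The graph is bipartite (no odd cycle), so 2 colors suffice: χ(G) = 2.
A valid 2-coloring: color 1: [1, 7, 8, 11]; color 2: [0, 4, 6, 14].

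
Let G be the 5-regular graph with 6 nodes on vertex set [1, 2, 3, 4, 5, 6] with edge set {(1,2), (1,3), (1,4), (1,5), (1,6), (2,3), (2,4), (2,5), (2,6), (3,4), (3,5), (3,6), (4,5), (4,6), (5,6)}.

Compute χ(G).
Clique number ω(G) = 6 (lower bound: χ ≥ ω).
The clique on [1, 2, 3, 4, 5, 6] has size 6, forcing χ ≥ 6, and the coloring below uses 6 colors, so χ(G) = 6.
A valid 6-coloring: color 1: [6]; color 2: [4]; color 3: [5]; color 4: [1]; color 5: [2]; color 6: [3].

χ(G) = 6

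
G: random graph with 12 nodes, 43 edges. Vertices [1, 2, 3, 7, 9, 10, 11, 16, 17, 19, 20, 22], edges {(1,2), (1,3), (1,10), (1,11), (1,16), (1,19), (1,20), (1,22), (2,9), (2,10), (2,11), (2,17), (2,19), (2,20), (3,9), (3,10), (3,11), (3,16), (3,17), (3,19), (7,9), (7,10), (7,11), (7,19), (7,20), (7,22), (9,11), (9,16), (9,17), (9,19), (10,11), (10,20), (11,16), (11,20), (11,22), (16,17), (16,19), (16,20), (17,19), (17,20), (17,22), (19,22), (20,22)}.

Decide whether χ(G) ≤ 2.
No, G is not 2-colorable

The clique on vertices [3, 9, 16, 17, 19] has size 5 > 2, so it alone needs 5 colors.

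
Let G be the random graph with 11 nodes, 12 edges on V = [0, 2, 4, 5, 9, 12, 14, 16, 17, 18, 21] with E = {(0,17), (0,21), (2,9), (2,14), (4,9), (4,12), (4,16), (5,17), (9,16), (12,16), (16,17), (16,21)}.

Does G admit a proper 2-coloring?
No, G is not 2-colorable

The clique on vertices [4, 9, 16] has size 3 > 2, so it alone needs 3 colors.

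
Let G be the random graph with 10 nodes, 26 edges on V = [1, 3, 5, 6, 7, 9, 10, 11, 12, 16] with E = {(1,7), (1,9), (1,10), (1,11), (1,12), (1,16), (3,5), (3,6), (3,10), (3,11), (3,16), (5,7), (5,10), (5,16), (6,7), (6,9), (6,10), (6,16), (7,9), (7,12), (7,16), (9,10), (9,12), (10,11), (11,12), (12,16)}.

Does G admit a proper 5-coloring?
A valid 5-coloring: color 1: [9, 11, 16]; color 2: [7, 10]; color 3: [1, 3]; color 4: [5, 6, 12].
(χ(G) = 4 ≤ 5.)

Yes, G is 5-colorable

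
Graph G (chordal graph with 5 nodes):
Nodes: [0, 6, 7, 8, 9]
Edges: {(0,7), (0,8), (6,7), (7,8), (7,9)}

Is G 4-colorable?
Yes, G is 4-colorable

A valid 4-coloring: color 1: [7]; color 2: [0, 6, 9]; color 3: [8].
(χ(G) = 3 ≤ 4.)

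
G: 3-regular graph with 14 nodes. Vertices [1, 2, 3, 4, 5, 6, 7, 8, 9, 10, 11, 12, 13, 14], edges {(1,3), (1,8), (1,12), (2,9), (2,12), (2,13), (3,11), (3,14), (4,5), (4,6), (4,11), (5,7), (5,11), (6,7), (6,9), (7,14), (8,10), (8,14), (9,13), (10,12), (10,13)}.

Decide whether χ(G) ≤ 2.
The clique on vertices [2, 9, 13] has size 3 > 2, so it alone needs 3 colors.

No, G is not 2-colorable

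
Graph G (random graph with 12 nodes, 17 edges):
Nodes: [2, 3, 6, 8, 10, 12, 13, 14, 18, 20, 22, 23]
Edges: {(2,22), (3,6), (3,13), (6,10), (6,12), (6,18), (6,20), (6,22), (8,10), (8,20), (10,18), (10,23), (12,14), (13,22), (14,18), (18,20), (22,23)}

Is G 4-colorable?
A valid 4-coloring: color 1: [2, 6, 8, 13, 14, 23]; color 2: [3, 12, 18, 22]; color 3: [10, 20].
(χ(G) = 3 ≤ 4.)

Yes, G is 4-colorable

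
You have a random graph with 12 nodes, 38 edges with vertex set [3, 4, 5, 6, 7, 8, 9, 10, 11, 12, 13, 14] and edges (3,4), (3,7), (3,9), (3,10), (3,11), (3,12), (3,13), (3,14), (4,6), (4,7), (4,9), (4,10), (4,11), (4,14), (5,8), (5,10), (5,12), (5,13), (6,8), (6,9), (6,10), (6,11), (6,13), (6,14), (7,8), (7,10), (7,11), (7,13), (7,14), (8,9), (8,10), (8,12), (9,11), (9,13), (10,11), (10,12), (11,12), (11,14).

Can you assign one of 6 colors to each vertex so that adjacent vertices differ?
Yes, G is 6-colorable

A valid 6-coloring: color 1: [3, 5, 6]; color 2: [9, 10, 14]; color 3: [8, 11, 13]; color 4: [7, 12]; color 5: [4].
(χ(G) = 5 ≤ 6.)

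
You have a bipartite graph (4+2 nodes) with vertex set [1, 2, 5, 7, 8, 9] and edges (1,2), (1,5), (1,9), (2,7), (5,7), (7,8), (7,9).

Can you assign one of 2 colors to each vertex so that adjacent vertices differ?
A valid 2-coloring: color 1: [1, 7]; color 2: [2, 5, 8, 9].
(χ(G) = 2 ≤ 2.)

Yes, G is 2-colorable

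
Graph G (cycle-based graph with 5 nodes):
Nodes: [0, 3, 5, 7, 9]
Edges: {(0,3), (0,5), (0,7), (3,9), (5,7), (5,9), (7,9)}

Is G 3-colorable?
A valid 3-coloring: color 1: [0, 9]; color 2: [3, 7]; color 3: [5].
(χ(G) = 3 ≤ 3.)

Yes, G is 3-colorable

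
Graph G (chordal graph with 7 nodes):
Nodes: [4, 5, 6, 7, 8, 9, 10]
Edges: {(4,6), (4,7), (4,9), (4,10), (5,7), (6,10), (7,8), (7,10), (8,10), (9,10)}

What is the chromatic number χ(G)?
Clique number ω(G) = 3 (lower bound: χ ≥ ω).
The clique on [7, 8, 10] has size 3, forcing χ ≥ 3, and the coloring below uses 3 colors, so χ(G) = 3.
A valid 3-coloring: color 1: [5, 10]; color 2: [6, 7, 9]; color 3: [4, 8].

χ(G) = 3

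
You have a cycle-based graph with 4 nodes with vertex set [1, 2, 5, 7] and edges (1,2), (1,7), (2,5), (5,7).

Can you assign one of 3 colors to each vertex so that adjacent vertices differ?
A valid 3-coloring: color 1: [1, 5]; color 2: [2, 7].
(χ(G) = 2 ≤ 3.)

Yes, G is 3-colorable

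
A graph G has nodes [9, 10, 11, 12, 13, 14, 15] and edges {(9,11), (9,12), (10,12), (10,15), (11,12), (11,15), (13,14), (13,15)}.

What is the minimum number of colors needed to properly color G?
χ(G) = 3

Clique number ω(G) = 3 (lower bound: χ ≥ ω).
The clique on [9, 11, 12] has size 3, forcing χ ≥ 3, and the coloring below uses 3 colors, so χ(G) = 3.
A valid 3-coloring: color 1: [12, 14, 15]; color 2: [10, 11, 13]; color 3: [9].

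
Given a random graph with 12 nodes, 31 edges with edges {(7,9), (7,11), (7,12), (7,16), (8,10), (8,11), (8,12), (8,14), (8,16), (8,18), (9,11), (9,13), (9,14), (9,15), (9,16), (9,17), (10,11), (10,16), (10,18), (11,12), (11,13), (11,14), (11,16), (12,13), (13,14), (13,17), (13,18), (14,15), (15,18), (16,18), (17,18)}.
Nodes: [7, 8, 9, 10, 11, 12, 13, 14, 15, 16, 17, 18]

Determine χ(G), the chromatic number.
Clique number ω(G) = 4 (lower bound: χ ≥ ω).
The clique on [8, 10, 16, 18] has size 4, forcing χ ≥ 4, and the coloring below uses 4 colors, so χ(G) = 4.
A valid 4-coloring: color 1: [11, 18]; color 2: [8, 9]; color 3: [7, 10, 13, 15]; color 4: [12, 14, 16, 17].

χ(G) = 4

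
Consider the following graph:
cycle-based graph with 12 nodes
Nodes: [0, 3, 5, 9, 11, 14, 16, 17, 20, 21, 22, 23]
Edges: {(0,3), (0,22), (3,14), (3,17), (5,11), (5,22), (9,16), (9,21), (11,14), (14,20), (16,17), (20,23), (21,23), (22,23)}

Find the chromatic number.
χ(G) = 2

Clique number ω(G) = 2 (lower bound: χ ≥ ω).
The graph is bipartite (no odd cycle), so 2 colors suffice: χ(G) = 2.
A valid 2-coloring: color 1: [0, 5, 9, 14, 17, 23]; color 2: [3, 11, 16, 20, 21, 22].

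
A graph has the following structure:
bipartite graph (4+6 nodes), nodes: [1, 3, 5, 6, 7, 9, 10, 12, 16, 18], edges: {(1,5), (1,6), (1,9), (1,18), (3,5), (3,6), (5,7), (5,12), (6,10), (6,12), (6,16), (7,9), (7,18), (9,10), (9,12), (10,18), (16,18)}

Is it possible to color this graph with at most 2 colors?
Yes, G is 2-colorable

A valid 2-coloring: color 1: [5, 6, 9, 18]; color 2: [1, 3, 7, 10, 12, 16].
(χ(G) = 2 ≤ 2.)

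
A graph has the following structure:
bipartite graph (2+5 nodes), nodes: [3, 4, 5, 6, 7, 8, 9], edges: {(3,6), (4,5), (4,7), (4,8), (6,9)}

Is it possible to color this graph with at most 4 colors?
Yes, G is 4-colorable

A valid 4-coloring: color 1: [4, 6]; color 2: [3, 5, 7, 8, 9].
(χ(G) = 2 ≤ 4.)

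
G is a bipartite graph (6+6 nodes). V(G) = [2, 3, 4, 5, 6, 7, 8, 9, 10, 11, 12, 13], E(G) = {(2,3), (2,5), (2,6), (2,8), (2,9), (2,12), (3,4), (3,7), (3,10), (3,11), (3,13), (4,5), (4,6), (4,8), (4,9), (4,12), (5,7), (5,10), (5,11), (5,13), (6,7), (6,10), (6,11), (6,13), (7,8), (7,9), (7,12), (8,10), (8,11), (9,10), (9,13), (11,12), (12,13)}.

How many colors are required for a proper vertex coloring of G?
χ(G) = 2

Clique number ω(G) = 2 (lower bound: χ ≥ ω).
The graph is bipartite (no odd cycle), so 2 colors suffice: χ(G) = 2.
A valid 2-coloring: color 1: [2, 4, 7, 10, 11, 13]; color 2: [3, 5, 6, 8, 9, 12].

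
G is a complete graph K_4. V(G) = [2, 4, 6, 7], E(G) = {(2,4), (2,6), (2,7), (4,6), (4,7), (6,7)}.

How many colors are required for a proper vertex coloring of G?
χ(G) = 4

Clique number ω(G) = 4 (lower bound: χ ≥ ω).
The clique on [2, 4, 6, 7] has size 4, forcing χ ≥ 4, and the coloring below uses 4 colors, so χ(G) = 4.
A valid 4-coloring: color 1: [4]; color 2: [2]; color 3: [6]; color 4: [7].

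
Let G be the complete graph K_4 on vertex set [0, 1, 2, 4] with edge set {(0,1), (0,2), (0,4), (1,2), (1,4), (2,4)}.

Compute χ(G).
χ(G) = 4

Clique number ω(G) = 4 (lower bound: χ ≥ ω).
The clique on [0, 1, 2, 4] has size 4, forcing χ ≥ 4, and the coloring below uses 4 colors, so χ(G) = 4.
A valid 4-coloring: color 1: [1]; color 2: [4]; color 3: [2]; color 4: [0].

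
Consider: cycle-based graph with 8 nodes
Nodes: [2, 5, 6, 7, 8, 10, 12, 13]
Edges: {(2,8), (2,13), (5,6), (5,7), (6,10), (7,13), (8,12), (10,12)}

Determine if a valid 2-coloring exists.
Yes, G is 2-colorable

A valid 2-coloring: color 1: [2, 6, 7, 12]; color 2: [5, 8, 10, 13].
(χ(G) = 2 ≤ 2.)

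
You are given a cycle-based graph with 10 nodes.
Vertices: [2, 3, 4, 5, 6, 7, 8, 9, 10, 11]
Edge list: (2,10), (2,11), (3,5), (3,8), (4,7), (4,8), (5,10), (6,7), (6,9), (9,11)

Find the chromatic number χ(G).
χ(G) = 2

Clique number ω(G) = 2 (lower bound: χ ≥ ω).
The graph is bipartite (no odd cycle), so 2 colors suffice: χ(G) = 2.
A valid 2-coloring: color 1: [2, 5, 7, 8, 9]; color 2: [3, 4, 6, 10, 11].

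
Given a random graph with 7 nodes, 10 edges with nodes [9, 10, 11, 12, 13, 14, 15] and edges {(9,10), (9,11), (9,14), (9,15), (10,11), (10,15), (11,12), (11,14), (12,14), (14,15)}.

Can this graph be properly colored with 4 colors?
Yes, G is 4-colorable

A valid 4-coloring: color 1: [9, 12, 13]; color 2: [11, 15]; color 3: [10, 14].
(χ(G) = 3 ≤ 4.)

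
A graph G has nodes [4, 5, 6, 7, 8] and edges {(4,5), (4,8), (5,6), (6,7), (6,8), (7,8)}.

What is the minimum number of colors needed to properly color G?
Clique number ω(G) = 3 (lower bound: χ ≥ ω).
The clique on [6, 7, 8] has size 3, forcing χ ≥ 3, and the coloring below uses 3 colors, so χ(G) = 3.
A valid 3-coloring: color 1: [5, 8]; color 2: [4, 6]; color 3: [7].

χ(G) = 3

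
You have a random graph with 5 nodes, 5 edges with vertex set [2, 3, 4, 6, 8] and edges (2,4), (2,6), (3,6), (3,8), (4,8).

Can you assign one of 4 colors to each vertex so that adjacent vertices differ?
A valid 4-coloring: color 1: [2, 8]; color 2: [4, 6]; color 3: [3].
(χ(G) = 3 ≤ 4.)

Yes, G is 4-colorable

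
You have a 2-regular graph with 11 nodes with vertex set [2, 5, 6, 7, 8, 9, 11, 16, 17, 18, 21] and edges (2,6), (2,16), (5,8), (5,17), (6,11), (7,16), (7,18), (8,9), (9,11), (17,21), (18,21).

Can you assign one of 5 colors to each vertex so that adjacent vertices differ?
Yes, G is 5-colorable

A valid 5-coloring: color 1: [5, 6, 7, 9, 21]; color 2: [2, 8, 11, 17, 18]; color 3: [16].
(χ(G) = 3 ≤ 5.)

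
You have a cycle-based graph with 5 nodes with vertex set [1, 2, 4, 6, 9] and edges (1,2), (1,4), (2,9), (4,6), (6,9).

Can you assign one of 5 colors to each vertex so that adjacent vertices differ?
Yes, G is 5-colorable

A valid 5-coloring: color 1: [1, 6]; color 2: [4, 9]; color 3: [2].
(χ(G) = 3 ≤ 5.)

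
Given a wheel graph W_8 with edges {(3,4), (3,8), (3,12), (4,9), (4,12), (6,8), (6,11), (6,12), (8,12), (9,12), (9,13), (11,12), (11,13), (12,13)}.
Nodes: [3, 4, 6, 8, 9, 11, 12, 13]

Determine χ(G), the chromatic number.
χ(G) = 4

Clique number ω(G) = 3 (lower bound: χ ≥ ω).
Odd cycle [11, 6, 8, 3, 4, 9, 13] needs 3 colors (χ ≥ 3).
Vertex 12 is adjacent to every vertex of [3, 4, 6, 8, 9, 11, 13], which already need 3 colors among themselves, so 12 needs a new color (χ ≥ 4).
The coloring below uses 4 colors, so χ(G) = 4.
A valid 4-coloring: color 1: [12]; color 2: [8, 9, 11]; color 3: [3, 6, 13]; color 4: [4].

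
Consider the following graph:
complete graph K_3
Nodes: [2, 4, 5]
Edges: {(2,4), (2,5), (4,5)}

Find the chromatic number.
χ(G) = 3

Clique number ω(G) = 3 (lower bound: χ ≥ ω).
The clique on [2, 4, 5] has size 3, forcing χ ≥ 3, and the coloring below uses 3 colors, so χ(G) = 3.
A valid 3-coloring: color 1: [2]; color 2: [4]; color 3: [5].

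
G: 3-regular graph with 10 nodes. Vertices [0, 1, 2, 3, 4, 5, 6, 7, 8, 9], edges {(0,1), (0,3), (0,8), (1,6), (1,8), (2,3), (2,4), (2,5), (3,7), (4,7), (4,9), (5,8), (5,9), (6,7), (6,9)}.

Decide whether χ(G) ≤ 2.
No, G is not 2-colorable

The clique on vertices [0, 1, 8] has size 3 > 2, so it alone needs 3 colors.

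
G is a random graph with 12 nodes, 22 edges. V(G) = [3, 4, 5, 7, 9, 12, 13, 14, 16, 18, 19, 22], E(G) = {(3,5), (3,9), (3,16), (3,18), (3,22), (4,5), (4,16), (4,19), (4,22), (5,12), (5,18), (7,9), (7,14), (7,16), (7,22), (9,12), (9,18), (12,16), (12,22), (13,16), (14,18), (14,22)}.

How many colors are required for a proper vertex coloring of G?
Clique number ω(G) = 3 (lower bound: χ ≥ ω).
The clique on [3, 9, 18] has size 3, forcing χ ≥ 3, and the coloring below uses 3 colors, so χ(G) = 3.
A valid 3-coloring: color 1: [16, 18, 19, 22]; color 2: [3, 4, 7, 12, 13]; color 3: [5, 9, 14].

χ(G) = 3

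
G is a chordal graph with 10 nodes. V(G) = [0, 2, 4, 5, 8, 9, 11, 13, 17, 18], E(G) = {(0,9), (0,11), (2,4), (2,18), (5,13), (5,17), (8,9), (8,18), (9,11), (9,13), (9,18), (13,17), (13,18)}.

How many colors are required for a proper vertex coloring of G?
χ(G) = 3

Clique number ω(G) = 3 (lower bound: χ ≥ ω).
The clique on [5, 13, 17] has size 3, forcing χ ≥ 3, and the coloring below uses 3 colors, so χ(G) = 3.
A valid 3-coloring: color 1: [2, 5, 9]; color 2: [4, 8, 11, 13]; color 3: [0, 17, 18].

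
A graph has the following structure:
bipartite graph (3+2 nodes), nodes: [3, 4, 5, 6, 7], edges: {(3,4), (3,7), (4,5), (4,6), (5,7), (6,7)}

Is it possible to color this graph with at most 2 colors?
A valid 2-coloring: color 1: [4, 7]; color 2: [3, 5, 6].
(χ(G) = 2 ≤ 2.)

Yes, G is 2-colorable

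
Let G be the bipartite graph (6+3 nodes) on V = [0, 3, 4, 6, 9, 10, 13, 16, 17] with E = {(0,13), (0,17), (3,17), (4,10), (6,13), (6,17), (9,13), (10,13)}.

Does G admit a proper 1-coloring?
No, G is not 1-colorable

Edge (3,17) forces its endpoints to differ, so 1 color is not enough.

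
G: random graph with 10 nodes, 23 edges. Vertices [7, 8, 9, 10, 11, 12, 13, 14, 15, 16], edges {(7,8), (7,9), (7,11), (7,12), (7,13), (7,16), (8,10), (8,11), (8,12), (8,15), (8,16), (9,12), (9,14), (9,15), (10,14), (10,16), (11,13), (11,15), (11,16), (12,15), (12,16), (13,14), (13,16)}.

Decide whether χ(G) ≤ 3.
The clique on vertices [7, 8, 11, 16] has size 4 > 3, so it alone needs 4 colors.

No, G is not 3-colorable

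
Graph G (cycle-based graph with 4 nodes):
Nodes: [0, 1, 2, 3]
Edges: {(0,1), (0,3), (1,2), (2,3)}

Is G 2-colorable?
Yes, G is 2-colorable

A valid 2-coloring: color 1: [0, 2]; color 2: [1, 3].
(χ(G) = 2 ≤ 2.)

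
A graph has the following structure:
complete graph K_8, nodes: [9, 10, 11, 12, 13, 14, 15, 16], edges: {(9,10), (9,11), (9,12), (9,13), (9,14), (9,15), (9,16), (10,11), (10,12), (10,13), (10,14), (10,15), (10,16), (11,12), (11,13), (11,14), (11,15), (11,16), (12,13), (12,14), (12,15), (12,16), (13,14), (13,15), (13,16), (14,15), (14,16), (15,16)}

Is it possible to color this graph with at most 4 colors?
The clique on vertices [9, 10, 11, 12, 13, 14, 15, 16] has size 8 > 4, so it alone needs 8 colors.

No, G is not 4-colorable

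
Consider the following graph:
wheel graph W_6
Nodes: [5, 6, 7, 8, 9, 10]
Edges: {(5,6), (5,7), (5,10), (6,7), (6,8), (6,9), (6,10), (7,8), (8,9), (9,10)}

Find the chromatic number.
Clique number ω(G) = 3 (lower bound: χ ≥ ω).
Odd cycle [10, 9, 8, 7, 5] needs 3 colors (χ ≥ 3).
Vertex 6 is adjacent to every vertex of [5, 7, 8, 9, 10], which already need 3 colors among themselves, so 6 needs a new color (χ ≥ 4).
The coloring below uses 4 colors, so χ(G) = 4.
A valid 4-coloring: color 1: [6]; color 2: [7, 10]; color 3: [5, 9]; color 4: [8].

χ(G) = 4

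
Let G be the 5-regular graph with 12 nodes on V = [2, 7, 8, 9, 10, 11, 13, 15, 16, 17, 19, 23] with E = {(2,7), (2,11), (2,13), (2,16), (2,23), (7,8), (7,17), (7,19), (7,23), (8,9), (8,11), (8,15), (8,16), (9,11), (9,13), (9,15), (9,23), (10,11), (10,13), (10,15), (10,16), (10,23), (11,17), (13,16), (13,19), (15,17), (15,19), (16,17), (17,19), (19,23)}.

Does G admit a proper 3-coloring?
Yes, G is 3-colorable

A valid 3-coloring: color 1: [7, 11, 15, 16]; color 2: [8, 13, 17, 23]; color 3: [2, 9, 10, 19].
(χ(G) = 3 ≤ 3.)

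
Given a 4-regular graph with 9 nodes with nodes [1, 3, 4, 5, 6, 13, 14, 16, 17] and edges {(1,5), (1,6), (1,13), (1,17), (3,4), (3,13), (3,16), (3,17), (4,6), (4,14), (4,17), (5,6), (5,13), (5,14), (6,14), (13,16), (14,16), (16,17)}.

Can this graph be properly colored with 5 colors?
A valid 5-coloring: color 1: [1, 3, 14]; color 2: [6, 13, 17]; color 3: [4, 5, 16].
(χ(G) = 3 ≤ 5.)

Yes, G is 5-colorable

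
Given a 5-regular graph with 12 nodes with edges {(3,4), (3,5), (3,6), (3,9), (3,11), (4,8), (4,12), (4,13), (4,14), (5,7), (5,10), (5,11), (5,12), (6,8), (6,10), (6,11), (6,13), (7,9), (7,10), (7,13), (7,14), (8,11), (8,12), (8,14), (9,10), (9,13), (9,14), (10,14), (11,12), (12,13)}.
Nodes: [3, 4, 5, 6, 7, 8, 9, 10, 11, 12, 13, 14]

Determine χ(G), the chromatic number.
Clique number ω(G) = 4 (lower bound: χ ≥ ω).
The clique on [7, 9, 10, 14] has size 4, forcing χ ≥ 4, and the coloring below uses 4 colors, so χ(G) = 4.
A valid 4-coloring: color 1: [3, 8, 10, 13]; color 2: [6, 12, 14]; color 3: [4, 7, 11]; color 4: [5, 9].

χ(G) = 4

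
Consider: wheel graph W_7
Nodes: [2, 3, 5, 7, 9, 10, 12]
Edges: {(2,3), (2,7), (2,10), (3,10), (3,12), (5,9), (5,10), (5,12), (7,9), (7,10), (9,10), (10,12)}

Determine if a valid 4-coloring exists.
A valid 4-coloring: color 1: [10]; color 2: [2, 9, 12]; color 3: [3, 5, 7].
(χ(G) = 3 ≤ 4.)

Yes, G is 4-colorable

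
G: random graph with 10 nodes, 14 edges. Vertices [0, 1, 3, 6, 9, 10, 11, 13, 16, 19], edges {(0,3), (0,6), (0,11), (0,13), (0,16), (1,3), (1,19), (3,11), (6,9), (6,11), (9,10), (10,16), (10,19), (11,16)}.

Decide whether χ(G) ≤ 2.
No, G is not 2-colorable

The clique on vertices [0, 11, 16] has size 3 > 2, so it alone needs 3 colors.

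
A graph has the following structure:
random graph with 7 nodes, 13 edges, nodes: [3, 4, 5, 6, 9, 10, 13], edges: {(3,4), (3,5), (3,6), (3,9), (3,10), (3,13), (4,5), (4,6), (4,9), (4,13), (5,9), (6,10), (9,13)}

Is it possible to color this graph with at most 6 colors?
A valid 6-coloring: color 1: [3]; color 2: [4, 10]; color 3: [6, 9]; color 4: [5, 13].
(χ(G) = 4 ≤ 6.)

Yes, G is 6-colorable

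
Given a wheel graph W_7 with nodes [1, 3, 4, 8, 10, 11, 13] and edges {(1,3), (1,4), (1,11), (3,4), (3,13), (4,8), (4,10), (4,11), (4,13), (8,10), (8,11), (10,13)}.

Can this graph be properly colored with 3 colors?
A valid 3-coloring: color 1: [4]; color 2: [1, 8, 13]; color 3: [3, 10, 11].
(χ(G) = 3 ≤ 3.)

Yes, G is 3-colorable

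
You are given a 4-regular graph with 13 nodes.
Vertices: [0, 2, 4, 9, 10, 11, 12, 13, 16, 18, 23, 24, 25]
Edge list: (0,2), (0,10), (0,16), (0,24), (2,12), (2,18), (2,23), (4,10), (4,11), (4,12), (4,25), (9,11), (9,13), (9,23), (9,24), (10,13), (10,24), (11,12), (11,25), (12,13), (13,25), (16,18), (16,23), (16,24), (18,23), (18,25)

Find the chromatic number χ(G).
Clique number ω(G) = 3 (lower bound: χ ≥ ω).
Suppose a proper 3-coloring c exists. The clique [0, 10, 24] takes 3 distinct colors; by symmetry let c(0) = 1, c(10) = 2, c(24) = 3.
- Vertex 16: neighbors [0, 24] already have colors [1, 3] ⇒ c(16) = 2.
- Vertex 2: neighbors [0] already have colors [1]; try each remaining color.
- Case c(2) = 2:
  - Vertex 4: neighbors [10] already have colors [2]; try each remaining color.
  - Case c(4) = 1:
    - Vertex 12: neighbors [4, 2] already have colors [1, 2] ⇒ c(12) = 3.
    - Vertex 11: neighbors [4, 12] already have colors [1, 3] ⇒ c(11) = 2.
    - Vertex 9: neighbors [11, 24] already have colors [2, 3] ⇒ c(9) = 1.
    - Vertex 13: neighbors [9, 10, 12] already have colors [1, 2, 3] — all 3 colors blocked. Contradiction.
  - Case c(4) = 3:
    - Vertex 12: neighbors [2, 4] already have colors [2, 3] ⇒ c(12) = 1.
    - Vertex 11: neighbors [12, 4] already have colors [1, 3] ⇒ c(11) = 2.
    - Vertex 9: neighbors [11, 24] already have colors [2, 3] ⇒ c(9) = 1.
    - Vertex 25: neighbors [11, 4] already have colors [2, 3] ⇒ c(25) = 1.
    - Vertex 18: neighbors [25, 2] already have colors [1, 2] ⇒ c(18) = 3.
    - Vertex 23: neighbors [9, 2, 18] already have colors [1, 2, 3] — all 3 colors blocked. Contradiction.
- Case c(2) = 3:
  - Vertex 18: neighbors [16, 2] already have colors [2, 3] ⇒ c(18) = 1.
  - Vertex 23: neighbors [18, 16, 2] already have colors [1, 2, 3] — all 3 colors blocked. Contradiction.
Every case ends in a contradiction, so G has no proper 3-coloring (χ ≥ 4).
The coloring below uses 4 colors, so χ(G) = 4.
A valid 4-coloring: color 1: [10, 12, 23, 25]; color 2: [0, 11, 13, 18]; color 3: [2, 4, 9, 16]; color 4: [24].

χ(G) = 4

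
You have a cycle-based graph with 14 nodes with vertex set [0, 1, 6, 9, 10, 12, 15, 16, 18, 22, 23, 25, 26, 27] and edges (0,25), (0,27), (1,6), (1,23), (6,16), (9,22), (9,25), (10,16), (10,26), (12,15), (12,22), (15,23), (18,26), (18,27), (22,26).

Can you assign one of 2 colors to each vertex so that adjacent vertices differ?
Odd cycle [26, 18, 27, 0, 25, 9, 22] needs 3 colors (χ ≥ 3).
Hence χ(G) ≥ 3 > 2, so no proper 2-coloring exists.

No, G is not 2-colorable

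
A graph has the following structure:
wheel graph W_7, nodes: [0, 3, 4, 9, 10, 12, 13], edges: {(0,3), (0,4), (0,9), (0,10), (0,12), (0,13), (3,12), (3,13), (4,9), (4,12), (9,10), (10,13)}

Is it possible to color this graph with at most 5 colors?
A valid 5-coloring: color 1: [0]; color 2: [3, 4, 10]; color 3: [9, 12, 13].
(χ(G) = 3 ≤ 5.)

Yes, G is 5-colorable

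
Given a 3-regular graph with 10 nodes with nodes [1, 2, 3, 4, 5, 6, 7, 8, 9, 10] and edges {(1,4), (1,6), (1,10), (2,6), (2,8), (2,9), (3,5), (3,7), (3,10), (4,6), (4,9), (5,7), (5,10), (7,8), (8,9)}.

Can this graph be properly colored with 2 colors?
No, G is not 2-colorable

The clique on vertices [1, 4, 6] has size 3 > 2, so it alone needs 3 colors.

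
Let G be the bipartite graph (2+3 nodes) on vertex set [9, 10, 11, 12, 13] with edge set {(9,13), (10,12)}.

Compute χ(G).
Clique number ω(G) = 2 (lower bound: χ ≥ ω).
The graph is bipartite (no odd cycle), so 2 colors suffice: χ(G) = 2.
A valid 2-coloring: color 1: [10, 11, 13]; color 2: [9, 12].

χ(G) = 2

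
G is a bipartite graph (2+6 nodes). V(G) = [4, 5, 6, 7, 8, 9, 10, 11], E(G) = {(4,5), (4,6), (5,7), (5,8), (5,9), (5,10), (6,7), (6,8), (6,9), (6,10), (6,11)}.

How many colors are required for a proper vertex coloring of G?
χ(G) = 2

Clique number ω(G) = 2 (lower bound: χ ≥ ω).
The graph is bipartite (no odd cycle), so 2 colors suffice: χ(G) = 2.
A valid 2-coloring: color 1: [5, 6]; color 2: [4, 7, 8, 9, 10, 11].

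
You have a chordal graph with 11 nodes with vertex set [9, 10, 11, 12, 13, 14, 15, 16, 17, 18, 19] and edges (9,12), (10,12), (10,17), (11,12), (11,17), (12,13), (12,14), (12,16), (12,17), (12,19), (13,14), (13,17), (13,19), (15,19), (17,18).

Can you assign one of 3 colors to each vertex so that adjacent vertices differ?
A valid 3-coloring: color 1: [12, 15, 18]; color 2: [9, 14, 16, 17, 19]; color 3: [10, 11, 13].
(χ(G) = 3 ≤ 3.)

Yes, G is 3-colorable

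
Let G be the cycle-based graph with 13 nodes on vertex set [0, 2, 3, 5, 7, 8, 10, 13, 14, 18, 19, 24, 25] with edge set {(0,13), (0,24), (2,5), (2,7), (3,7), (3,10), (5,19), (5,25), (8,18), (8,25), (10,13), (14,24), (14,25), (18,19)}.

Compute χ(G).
χ(G) = 3

Clique number ω(G) = 2 (lower bound: χ ≥ ω).
Odd cycle [8, 18, 19, 5, 25] needs 3 colors (χ ≥ 3).
The coloring below uses 3 colors, so χ(G) = 3.
A valid 3-coloring: color 1: [2, 3, 13, 18, 24, 25]; color 2: [0, 5, 7, 8, 10, 14]; color 3: [19].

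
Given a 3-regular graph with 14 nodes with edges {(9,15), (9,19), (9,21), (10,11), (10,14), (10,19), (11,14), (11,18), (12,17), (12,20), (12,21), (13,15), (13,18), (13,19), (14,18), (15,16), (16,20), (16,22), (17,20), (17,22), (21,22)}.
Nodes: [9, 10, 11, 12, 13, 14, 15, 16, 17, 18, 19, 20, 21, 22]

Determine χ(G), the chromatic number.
χ(G) = 3

Clique number ω(G) = 3 (lower bound: χ ≥ ω).
The clique on [10, 11, 14] has size 3, forcing χ ≥ 3, and the coloring below uses 3 colors, so χ(G) = 3.
A valid 3-coloring: color 1: [14, 15, 17, 19, 21]; color 2: [9, 10, 12, 16, 18]; color 3: [11, 13, 20, 22].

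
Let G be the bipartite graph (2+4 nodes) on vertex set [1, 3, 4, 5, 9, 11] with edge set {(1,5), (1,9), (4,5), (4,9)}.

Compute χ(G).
Clique number ω(G) = 2 (lower bound: χ ≥ ω).
The graph is bipartite (no odd cycle), so 2 colors suffice: χ(G) = 2.
A valid 2-coloring: color 1: [1, 3, 4, 11]; color 2: [5, 9].

χ(G) = 2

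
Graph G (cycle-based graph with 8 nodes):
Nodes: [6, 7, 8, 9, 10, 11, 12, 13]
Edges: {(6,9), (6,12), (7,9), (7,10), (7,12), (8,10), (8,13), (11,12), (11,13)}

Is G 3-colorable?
A valid 3-coloring: color 1: [6, 7, 8, 11]; color 2: [9, 10, 12, 13].
(χ(G) = 2 ≤ 3.)

Yes, G is 3-colorable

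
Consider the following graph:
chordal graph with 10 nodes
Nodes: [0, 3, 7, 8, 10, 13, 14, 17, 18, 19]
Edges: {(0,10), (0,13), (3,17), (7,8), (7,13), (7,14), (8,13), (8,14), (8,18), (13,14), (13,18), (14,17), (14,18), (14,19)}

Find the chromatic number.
χ(G) = 4

Clique number ω(G) = 4 (lower bound: χ ≥ ω).
The clique on [8, 13, 14, 18] has size 4, forcing χ ≥ 4, and the coloring below uses 4 colors, so χ(G) = 4.
A valid 4-coloring: color 1: [0, 3, 14]; color 2: [10, 13, 17, 19]; color 3: [8]; color 4: [7, 18].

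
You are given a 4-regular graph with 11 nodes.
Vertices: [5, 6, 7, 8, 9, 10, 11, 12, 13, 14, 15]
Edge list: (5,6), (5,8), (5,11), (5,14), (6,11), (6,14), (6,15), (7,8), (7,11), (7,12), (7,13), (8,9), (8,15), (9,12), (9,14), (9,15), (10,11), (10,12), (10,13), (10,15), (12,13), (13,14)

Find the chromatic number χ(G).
χ(G) = 3

Clique number ω(G) = 3 (lower bound: χ ≥ ω).
The clique on [5, 6, 11] has size 3, forcing χ ≥ 3, and the coloring below uses 3 colors, so χ(G) = 3.
A valid 3-coloring: color 1: [5, 13, 15]; color 2: [8, 11, 12, 14]; color 3: [6, 7, 9, 10].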